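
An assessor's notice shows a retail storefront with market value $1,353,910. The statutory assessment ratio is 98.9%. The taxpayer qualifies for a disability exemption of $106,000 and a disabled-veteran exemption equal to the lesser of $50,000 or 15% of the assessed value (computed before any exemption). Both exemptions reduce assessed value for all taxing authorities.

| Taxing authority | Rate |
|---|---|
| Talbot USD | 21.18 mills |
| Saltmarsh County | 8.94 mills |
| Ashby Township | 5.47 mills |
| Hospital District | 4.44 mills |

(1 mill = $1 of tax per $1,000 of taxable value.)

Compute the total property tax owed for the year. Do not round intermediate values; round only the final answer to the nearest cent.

$47,356.17

Assessed value = $1,353,910 × 0.989 = $1,339,016.99
Disabled-veteran exemption = min($50,000, 15% × $1,339,016.99) = min($50,000, $200,852.5485) = $50,000 (dollar cap binds)
Taxable value = $1,339,016.99 − $106,000 − $50,000 = $1,183,016.99
Talbot USD: $1,183,016.99 × 0.02118 = $25,056.2998482
Saltmarsh County: $1,183,016.99 × 0.00894 = $10,576.1718906
Ashby Township: $1,183,016.99 × 0.00547 = $6,471.1029353
Hospital District: $1,183,016.99 × 0.00444 = $5,252.5954356
Total = $47,356.1701097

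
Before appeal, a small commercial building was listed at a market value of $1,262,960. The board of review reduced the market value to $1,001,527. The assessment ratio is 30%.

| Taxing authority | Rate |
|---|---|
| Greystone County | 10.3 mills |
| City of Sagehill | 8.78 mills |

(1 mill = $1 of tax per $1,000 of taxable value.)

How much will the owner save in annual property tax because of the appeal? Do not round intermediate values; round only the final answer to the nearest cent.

Old assessed value = $1,262,960 × 0.3 = $378,888
New assessed value = $1,001,527 × 0.3 = $300,458.1
Combined rate = 0.0103 + 0.00878 = 0.01908
Old tax = $378,888 × 0.01908 = $7,229.18304
New tax = $300,458.1 × 0.01908 = $5,732.740548
Reduction = $7,229.18304 − $5,732.740548 = $1,496.442492

$1,496.44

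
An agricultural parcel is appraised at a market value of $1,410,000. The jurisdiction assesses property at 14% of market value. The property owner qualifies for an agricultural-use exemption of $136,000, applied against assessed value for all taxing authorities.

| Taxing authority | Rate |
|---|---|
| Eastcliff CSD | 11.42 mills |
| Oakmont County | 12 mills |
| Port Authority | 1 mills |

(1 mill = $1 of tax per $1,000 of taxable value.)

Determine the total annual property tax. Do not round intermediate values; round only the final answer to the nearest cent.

Assessed value = $1,410,000 × 0.14 = $197,400
Taxable value = $197,400 − $136,000 = $61,400
Eastcliff CSD: $61,400 × 0.01142 = $701.188
Oakmont County: $61,400 × 0.012 = $736.8
Port Authority: $61,400 × 0.001 = $61.4
Total = $701.188 + $736.8 + $61.4 = $1,499.388

$1,499.39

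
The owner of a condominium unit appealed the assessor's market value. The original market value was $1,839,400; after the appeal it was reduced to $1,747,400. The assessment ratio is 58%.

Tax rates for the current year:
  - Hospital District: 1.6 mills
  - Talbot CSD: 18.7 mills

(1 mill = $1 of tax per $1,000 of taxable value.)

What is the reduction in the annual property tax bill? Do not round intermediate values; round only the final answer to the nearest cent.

$1,083.21

Old assessed value = $1,839,400 × 0.58 = $1,066,852
New assessed value = $1,747,400 × 0.58 = $1,013,492
Combined rate = 0.0016 + 0.0187 = 0.0203
Old tax = $1,066,852 × 0.0203 = $21,657.0956
New tax = $1,013,492 × 0.0203 = $20,573.8876
Reduction = $21,657.0956 − $20,573.8876 = $1,083.208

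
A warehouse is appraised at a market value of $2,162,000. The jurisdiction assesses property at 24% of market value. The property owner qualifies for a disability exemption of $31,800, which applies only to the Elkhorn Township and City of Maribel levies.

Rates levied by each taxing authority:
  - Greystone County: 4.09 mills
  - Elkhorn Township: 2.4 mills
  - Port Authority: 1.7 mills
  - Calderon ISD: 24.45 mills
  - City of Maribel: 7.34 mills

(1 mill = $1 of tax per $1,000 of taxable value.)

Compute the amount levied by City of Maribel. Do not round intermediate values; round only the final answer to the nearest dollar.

Assessed value = $2,162,000 × 0.24 = $518,880
City of Maribel taxable value = $518,880 − $31,800 = $487,080
City of Maribel levy = $487,080 × 0.00734 = $3,575.1672

$3,575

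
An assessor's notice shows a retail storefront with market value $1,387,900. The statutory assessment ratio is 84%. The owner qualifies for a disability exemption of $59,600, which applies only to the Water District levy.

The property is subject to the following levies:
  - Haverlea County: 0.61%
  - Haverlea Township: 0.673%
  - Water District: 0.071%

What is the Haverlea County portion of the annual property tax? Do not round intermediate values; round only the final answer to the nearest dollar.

$7,112

Assessed value = $1,387,900 × 0.84 = $1,165,836
Haverlea County taxable value = $1,165,836 (exemption does not apply)
Haverlea County levy = $1,165,836 × 0.0061 = $7,111.5996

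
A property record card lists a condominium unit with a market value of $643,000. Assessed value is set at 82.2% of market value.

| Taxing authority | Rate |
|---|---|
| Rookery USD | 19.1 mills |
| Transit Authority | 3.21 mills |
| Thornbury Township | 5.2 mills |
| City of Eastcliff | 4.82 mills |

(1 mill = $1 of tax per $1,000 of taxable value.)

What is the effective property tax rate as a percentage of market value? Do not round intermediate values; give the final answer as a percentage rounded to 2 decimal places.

Assessed value = $643,000 × 0.822 = $528,546
Rookery USD: $528,546 × 0.0191 = $10,095.2286
Transit Authority: $528,546 × 0.00321 = $1,696.63266
Thornbury Township: $528,546 × 0.0052 = $2,748.4392
City of Eastcliff: $528,546 × 0.00482 = $2,547.59172
Total tax = $17,087.89218
Effective rate = $17,087.89218 ÷ $643,000 = 2.66% of market value

2.66%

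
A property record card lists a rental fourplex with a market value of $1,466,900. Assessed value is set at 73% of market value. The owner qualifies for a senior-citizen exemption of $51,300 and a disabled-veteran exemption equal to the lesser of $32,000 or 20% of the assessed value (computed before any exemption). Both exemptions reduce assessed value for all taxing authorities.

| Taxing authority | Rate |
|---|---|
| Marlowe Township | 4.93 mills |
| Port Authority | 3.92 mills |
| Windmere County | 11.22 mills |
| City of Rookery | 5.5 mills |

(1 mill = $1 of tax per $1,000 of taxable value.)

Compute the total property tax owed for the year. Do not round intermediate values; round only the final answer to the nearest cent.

$25,251.32

Assessed value = $1,466,900 × 0.73 = $1,070,837
Disabled-veteran exemption = min($32,000, 20% × $1,070,837) = min($32,000, $214,167.4) = $32,000 (dollar cap binds)
Taxable value = $1,070,837 − $51,300 − $32,000 = $987,537
Marlowe Township: $987,537 × 0.00493 = $4,868.55741
Port Authority: $987,537 × 0.00392 = $3,871.14504
Windmere County: $987,537 × 0.01122 = $11,080.16514
City of Rookery: $987,537 × 0.0055 = $5,431.4535
Total = $25,251.32109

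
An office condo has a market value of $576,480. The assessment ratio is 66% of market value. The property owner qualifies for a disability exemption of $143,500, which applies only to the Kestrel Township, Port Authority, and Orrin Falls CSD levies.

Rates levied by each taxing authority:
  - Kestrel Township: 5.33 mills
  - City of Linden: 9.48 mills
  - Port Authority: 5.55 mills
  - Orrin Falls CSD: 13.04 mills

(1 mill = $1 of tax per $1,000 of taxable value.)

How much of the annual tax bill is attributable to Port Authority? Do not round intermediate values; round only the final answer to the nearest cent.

Assessed value = $576,480 × 0.66 = $380,476.8
Port Authority taxable value = $380,476.8 − $143,500 = $236,976.8
Port Authority levy = $236,976.8 × 0.00555 = $1,315.22124

$1,315.22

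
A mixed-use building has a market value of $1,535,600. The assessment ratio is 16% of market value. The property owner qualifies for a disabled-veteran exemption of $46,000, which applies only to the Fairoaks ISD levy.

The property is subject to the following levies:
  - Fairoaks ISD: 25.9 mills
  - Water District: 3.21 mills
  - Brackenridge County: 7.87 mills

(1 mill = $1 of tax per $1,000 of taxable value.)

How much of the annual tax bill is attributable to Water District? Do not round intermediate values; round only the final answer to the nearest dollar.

$789

Assessed value = $1,535,600 × 0.16 = $245,696
Water District taxable value = $245,696 (exemption does not apply)
Water District levy = $245,696 × 0.00321 = $788.68416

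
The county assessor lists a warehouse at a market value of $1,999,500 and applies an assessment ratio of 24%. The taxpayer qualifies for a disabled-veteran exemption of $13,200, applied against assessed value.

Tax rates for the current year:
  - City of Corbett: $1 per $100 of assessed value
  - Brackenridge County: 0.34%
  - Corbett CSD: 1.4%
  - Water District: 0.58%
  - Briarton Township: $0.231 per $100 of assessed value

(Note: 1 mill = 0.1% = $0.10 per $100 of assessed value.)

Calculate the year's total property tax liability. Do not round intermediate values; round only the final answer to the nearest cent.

Assessed value = $1,999,500 × 0.24 = $479,880
Taxable value = $479,880 − $13,200 = $466,680
City of Corbett: $466,680 × 0.01 = $4,666.8
Brackenridge County: $466,680 × 0.0034 = $1,586.712
Corbett CSD: $466,680 × 0.014 = $6,533.52
Water District: $466,680 × 0.0058 = $2,706.744
Briarton Township: $466,680 × 0.00231 = $1,078.0308
Total = $16,571.8068

$16,571.81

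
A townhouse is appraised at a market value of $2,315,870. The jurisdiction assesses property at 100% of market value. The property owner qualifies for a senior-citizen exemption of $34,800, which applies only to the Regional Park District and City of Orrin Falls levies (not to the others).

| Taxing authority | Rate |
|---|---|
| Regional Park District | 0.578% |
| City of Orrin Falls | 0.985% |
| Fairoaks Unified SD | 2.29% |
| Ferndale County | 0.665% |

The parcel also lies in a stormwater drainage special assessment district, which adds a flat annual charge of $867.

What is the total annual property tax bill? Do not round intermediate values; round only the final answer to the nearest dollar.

$104,954

Assessed value = $2,315,870 × 1 = $2,315,870
Regional Park District: ($2,315,870 − $34,800) × 0.00578 = $2,281,070 × 0.00578 = $13,184.5846
City of Orrin Falls: ($2,315,870 − $34,800) × 0.00985 = $2,281,070 × 0.00985 = $22,468.5395
Fairoaks Unified SD: $2,315,870 × 0.0229 = $53,033.423
Ferndale County: $2,315,870 × 0.00665 = $15,400.5355
Levies subtotal = $104,087.0826
Total = $104,087.0826 + $867 = $104,954.0826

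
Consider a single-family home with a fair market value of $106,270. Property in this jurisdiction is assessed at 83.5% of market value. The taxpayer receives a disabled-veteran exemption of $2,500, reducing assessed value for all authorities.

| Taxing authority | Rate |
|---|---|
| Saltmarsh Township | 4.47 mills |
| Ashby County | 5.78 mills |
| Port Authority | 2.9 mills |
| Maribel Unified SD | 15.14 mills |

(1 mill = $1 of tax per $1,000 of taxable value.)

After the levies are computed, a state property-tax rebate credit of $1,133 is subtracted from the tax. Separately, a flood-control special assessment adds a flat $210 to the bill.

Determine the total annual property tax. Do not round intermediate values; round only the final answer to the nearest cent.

$1,516.60

Assessed value = $106,270 × 0.835 = $88,735.45
Taxable value = $88,735.45 − $2,500 = $86,235.45
Saltmarsh Township: $86,235.45 × 0.00447 = $385.4724615
Ashby County: $86,235.45 × 0.00578 = $498.440901
Port Authority: $86,235.45 × 0.0029 = $250.082805
Maribel Unified SD: $86,235.45 × 0.01514 = $1,305.604713
Levies subtotal = $2,439.6008805
After credit = $2,439.6008805 − $1,133 = $1,306.6008805
Total = $1,306.6008805 + $210 = $1,516.6008805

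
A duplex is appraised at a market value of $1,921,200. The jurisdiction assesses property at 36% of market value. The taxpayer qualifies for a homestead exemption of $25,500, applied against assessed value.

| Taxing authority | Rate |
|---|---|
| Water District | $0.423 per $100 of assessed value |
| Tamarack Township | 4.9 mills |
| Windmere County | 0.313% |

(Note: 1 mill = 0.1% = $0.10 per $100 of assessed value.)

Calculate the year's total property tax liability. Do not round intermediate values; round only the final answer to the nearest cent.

$8,166.78

Assessed value = $1,921,200 × 0.36 = $691,632
Taxable value = $691,632 − $25,500 = $666,132
Water District: $666,132 × 0.00423 = $2,817.73836
Tamarack Township: $666,132 × 0.0049 = $3,264.0468
Windmere County: $666,132 × 0.00313 = $2,084.99316
Total = $8,166.77832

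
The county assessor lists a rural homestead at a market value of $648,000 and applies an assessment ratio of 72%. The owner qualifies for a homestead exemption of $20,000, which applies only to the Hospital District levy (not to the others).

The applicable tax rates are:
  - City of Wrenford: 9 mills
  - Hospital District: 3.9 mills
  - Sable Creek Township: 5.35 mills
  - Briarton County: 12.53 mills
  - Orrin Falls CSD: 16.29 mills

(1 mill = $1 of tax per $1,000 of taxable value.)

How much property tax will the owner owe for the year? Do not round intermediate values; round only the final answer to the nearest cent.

$21,882.98

Assessed value = $648,000 × 0.72 = $466,560
City of Wrenford: $466,560 × 0.009 = $4,199.04
Hospital District: ($466,560 − $20,000) × 0.0039 = $446,560 × 0.0039 = $1,741.584
Sable Creek Township: $466,560 × 0.00535 = $2,496.096
Briarton County: $466,560 × 0.01253 = $5,845.9968
Orrin Falls CSD: $466,560 × 0.01629 = $7,600.2624
Total = $21,882.9792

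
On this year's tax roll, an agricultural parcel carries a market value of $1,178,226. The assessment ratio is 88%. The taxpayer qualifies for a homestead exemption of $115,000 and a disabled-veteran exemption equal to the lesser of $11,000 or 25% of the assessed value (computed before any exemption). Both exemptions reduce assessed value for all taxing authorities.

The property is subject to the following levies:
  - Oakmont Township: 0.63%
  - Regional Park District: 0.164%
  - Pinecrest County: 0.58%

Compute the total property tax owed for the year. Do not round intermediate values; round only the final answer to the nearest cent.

Assessed value = $1,178,226 × 0.88 = $1,036,838.88
Disabled-veteran exemption = min($11,000, 25% × $1,036,838.88) = min($11,000, $259,209.72) = $11,000 (dollar cap binds)
Taxable value = $1,036,838.88 − $115,000 − $11,000 = $910,838.88
Oakmont Township: $910,838.88 × 0.0063 = $5,738.284944
Regional Park District: $910,838.88 × 0.00164 = $1,493.7757632
Pinecrest County: $910,838.88 × 0.0058 = $5,282.865504
Total = $12,514.9262112

$12,514.93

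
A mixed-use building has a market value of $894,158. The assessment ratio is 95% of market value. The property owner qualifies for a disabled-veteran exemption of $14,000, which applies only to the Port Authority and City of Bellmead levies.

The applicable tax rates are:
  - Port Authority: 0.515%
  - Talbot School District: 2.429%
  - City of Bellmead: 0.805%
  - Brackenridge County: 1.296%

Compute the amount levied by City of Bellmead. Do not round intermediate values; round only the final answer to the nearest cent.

Assessed value = $894,158 × 0.95 = $849,450.1
City of Bellmead taxable value = $849,450.1 − $14,000 = $835,450.1
City of Bellmead levy = $835,450.1 × 0.00805 = $6,725.373305

$6,725.37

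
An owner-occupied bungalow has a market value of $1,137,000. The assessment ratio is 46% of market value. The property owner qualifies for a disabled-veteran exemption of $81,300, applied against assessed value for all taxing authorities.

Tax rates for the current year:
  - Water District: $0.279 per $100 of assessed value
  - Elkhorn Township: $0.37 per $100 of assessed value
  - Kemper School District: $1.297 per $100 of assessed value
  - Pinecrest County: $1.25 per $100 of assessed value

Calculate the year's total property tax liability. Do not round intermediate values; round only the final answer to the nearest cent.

Assessed value = $1,137,000 × 0.46 = $523,020
Taxable value = $523,020 − $81,300 = $441,720
Water District: $441,720 × 0.00279 = $1,232.3988
Elkhorn Township: $441,720 × 0.0037 = $1,634.364
Kemper School District: $441,720 × 0.01297 = $5,729.1084
Pinecrest County: $441,720 × 0.0125 = $5,521.5
Total = $1,232.3988 + $1,634.364 + $5,729.1084 + $5,521.5 = $14,117.3712

$14,117.37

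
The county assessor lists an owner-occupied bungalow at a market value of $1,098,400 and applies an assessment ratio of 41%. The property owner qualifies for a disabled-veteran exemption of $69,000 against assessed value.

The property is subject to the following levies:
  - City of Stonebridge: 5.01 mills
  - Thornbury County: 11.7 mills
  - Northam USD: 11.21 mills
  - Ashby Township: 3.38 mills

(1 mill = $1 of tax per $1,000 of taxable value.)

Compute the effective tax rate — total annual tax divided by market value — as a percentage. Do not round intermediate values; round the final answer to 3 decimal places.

Assessed value = $1,098,400 × 0.41 = $450,344
Taxable value = $450,344 − $69,000 = $381,344
City of Stonebridge: $381,344 × 0.00501 = $1,910.53344
Thornbury County: $381,344 × 0.0117 = $4,461.7248
Northam USD: $381,344 × 0.01121 = $4,274.86624
Ashby Township: $381,344 × 0.00338 = $1,288.94272
Total tax = $11,936.0672
Effective rate = $11,936.0672 ÷ $1,098,400 = 1.087% of market value

1.087%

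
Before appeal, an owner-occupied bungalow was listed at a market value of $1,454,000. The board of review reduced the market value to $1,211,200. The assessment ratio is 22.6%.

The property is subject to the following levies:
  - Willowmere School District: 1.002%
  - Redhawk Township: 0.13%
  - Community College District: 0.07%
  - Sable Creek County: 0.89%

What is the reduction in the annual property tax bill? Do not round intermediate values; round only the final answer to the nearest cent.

$1,147.94

Old assessed value = $1,454,000 × 0.226 = $328,604
New assessed value = $1,211,200 × 0.226 = $273,731.2
Combined rate = 0.01002 + 0.0013 + 0.0007 + 0.0089 = 0.02092
Old tax = $328,604 × 0.02092 = $6,874.39568
New tax = $273,731.2 × 0.02092 = $5,726.456704
Reduction = $6,874.39568 − $5,726.456704 = $1,147.938976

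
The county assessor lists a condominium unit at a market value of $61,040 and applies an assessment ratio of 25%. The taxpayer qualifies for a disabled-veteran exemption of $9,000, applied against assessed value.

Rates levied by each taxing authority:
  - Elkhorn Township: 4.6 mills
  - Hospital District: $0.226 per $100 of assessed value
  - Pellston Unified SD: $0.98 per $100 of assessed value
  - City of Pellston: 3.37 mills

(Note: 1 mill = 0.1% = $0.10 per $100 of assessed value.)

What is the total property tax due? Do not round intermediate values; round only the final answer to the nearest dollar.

Assessed value = $61,040 × 0.25 = $15,260
Taxable value = $15,260 − $9,000 = $6,260
Elkhorn Township: $6,260 × 0.0046 = $28.796
Hospital District: $6,260 × 0.00226 = $14.1476
Pellston Unified SD: $6,260 × 0.0098 = $61.348
City of Pellston: $6,260 × 0.00337 = $21.0962
Total = $125.3878

$125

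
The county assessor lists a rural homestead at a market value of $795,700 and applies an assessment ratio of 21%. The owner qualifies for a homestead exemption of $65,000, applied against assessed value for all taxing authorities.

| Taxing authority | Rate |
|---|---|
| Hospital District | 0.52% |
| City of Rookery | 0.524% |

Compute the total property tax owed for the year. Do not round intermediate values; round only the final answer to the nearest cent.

$1,065.89

Assessed value = $795,700 × 0.21 = $167,097
Taxable value = $167,097 − $65,000 = $102,097
Hospital District: $102,097 × 0.0052 = $530.9044
City of Rookery: $102,097 × 0.00524 = $534.98828
Total = $530.9044 + $534.98828 = $1,065.89268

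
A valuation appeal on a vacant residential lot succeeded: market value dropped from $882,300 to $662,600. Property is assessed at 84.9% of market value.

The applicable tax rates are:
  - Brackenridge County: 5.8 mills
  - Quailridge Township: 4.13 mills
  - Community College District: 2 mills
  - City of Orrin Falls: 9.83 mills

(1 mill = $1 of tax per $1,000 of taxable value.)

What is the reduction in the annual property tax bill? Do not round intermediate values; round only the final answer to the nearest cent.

Old assessed value = $882,300 × 0.849 = $749,072.7
New assessed value = $662,600 × 0.849 = $562,547.4
Combined rate = 0.0058 + 0.00413 + 0.002 + 0.00983 = 0.02176
Old tax = $749,072.7 × 0.02176 = $16,299.821952
New tax = $562,547.4 × 0.02176 = $12,241.031424
Reduction = $16,299.821952 − $12,241.031424 = $4,058.790528

$4,058.79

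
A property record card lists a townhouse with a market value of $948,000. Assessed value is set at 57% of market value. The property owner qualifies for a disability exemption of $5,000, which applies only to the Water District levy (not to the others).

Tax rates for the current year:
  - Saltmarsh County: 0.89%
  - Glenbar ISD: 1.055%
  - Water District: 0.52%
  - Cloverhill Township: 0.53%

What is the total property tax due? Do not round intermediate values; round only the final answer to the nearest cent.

$16,157.78

Assessed value = $948,000 × 0.57 = $540,360
Saltmarsh County: $540,360 × 0.0089 = $4,809.204
Glenbar ISD: $540,360 × 0.01055 = $5,700.798
Water District: ($540,360 − $5,000) × 0.0052 = $535,360 × 0.0052 = $2,783.872
Cloverhill Township: $540,360 × 0.0053 = $2,863.908
Total = $16,157.782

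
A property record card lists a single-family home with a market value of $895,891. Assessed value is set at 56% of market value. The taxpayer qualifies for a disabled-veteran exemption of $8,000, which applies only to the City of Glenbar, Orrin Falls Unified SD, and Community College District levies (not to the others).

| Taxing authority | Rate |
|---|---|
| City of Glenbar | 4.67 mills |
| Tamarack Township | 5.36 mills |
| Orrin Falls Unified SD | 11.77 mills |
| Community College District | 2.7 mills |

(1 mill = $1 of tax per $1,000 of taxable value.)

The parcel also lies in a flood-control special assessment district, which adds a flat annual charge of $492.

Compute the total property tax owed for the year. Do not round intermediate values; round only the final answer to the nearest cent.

$12,630.50

Assessed value = $895,891 × 0.56 = $501,698.96
City of Glenbar: ($501,698.96 − $8,000) × 0.00467 = $493,698.96 × 0.00467 = $2,305.5741432
Tamarack Township: $501,698.96 × 0.00536 = $2,689.1064256
Orrin Falls Unified SD: ($501,698.96 − $8,000) × 0.01177 = $493,698.96 × 0.01177 = $5,810.8367592
Community College District: ($501,698.96 − $8,000) × 0.0027 = $493,698.96 × 0.0027 = $1,332.987192
Levies subtotal = $12,138.50452
Total = $12,138.50452 + $492 = $12,630.50452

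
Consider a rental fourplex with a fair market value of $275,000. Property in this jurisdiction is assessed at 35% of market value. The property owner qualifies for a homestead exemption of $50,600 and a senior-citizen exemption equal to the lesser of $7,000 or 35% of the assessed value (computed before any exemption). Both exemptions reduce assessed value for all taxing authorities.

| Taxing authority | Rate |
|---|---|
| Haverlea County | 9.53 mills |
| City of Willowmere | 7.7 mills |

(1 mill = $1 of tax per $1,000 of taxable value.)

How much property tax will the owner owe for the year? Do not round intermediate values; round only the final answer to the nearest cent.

$665.94

Assessed value = $275,000 × 0.35 = $96,250
Senior-citizen exemption = min($7,000, 35% × $96,250) = min($7,000, $33,687.5) = $7,000 (dollar cap binds)
Taxable value = $96,250 − $50,600 − $7,000 = $38,650
Haverlea County: $38,650 × 0.00953 = $368.3345
City of Willowmere: $38,650 × 0.0077 = $297.605
Total = $665.9395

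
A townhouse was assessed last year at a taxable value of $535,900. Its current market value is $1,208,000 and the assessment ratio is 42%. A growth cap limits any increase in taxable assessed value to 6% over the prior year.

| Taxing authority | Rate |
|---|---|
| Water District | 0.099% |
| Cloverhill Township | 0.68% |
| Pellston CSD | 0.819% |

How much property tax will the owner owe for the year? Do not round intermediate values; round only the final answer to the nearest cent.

$8,107.61

Uncapped assessed value = $1,208,000 × 0.42 = $507,360
Cap limit = $535,900 × 1.06 = $568,054
Taxable assessed value = min($507,360, $568,054) = $507,360 (cap does not bind)
Water District: $507,360 × 0.00099 = $502.2864
Cloverhill Township: $507,360 × 0.0068 = $3,450.048
Pellston CSD: $507,360 × 0.00819 = $4,155.2784
Total = $8,107.6128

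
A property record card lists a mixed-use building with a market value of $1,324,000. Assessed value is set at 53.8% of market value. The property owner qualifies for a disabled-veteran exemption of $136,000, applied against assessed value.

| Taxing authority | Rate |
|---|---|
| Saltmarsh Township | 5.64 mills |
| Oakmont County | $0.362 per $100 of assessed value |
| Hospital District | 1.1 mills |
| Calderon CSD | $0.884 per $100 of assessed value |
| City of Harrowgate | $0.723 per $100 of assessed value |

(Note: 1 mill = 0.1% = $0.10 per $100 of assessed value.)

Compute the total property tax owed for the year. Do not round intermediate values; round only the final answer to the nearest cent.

Assessed value = $1,324,000 × 0.538 = $712,312
Taxable value = $712,312 − $136,000 = $576,312
Saltmarsh Township: $576,312 × 0.00564 = $3,250.39968
Oakmont County: $576,312 × 0.00362 = $2,086.24944
Hospital District: $576,312 × 0.0011 = $633.9432
Calderon CSD: $576,312 × 0.00884 = $5,094.59808
City of Harrowgate: $576,312 × 0.00723 = $4,166.73576
Total = $15,231.92616

$15,231.93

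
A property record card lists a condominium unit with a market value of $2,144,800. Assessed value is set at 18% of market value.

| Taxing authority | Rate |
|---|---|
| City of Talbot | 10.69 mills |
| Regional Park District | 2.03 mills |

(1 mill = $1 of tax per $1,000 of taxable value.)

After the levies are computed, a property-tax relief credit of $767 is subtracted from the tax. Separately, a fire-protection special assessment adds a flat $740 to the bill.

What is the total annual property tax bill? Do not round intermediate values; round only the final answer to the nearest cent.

Assessed value = $2,144,800 × 0.18 = $386,064
City of Talbot: $386,064 × 0.01069 = $4,127.02416
Regional Park District: $386,064 × 0.00203 = $783.70992
Levies subtotal = $4,910.73408
After credit = $4,910.73408 − $767 = $4,143.73408
Total = $4,143.73408 + $740 = $4,883.73408

$4,883.73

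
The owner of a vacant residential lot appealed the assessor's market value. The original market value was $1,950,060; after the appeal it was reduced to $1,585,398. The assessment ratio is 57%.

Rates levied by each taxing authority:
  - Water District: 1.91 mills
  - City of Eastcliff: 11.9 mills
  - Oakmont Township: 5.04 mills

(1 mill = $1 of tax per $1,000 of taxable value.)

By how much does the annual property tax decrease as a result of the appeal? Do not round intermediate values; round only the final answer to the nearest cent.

$3,918.11

Old assessed value = $1,950,060 × 0.57 = $1,111,534.2
New assessed value = $1,585,398 × 0.57 = $903,676.86
Combined rate = 0.00191 + 0.0119 + 0.00504 = 0.01885
Old tax = $1,111,534.2 × 0.01885 = $20,952.41967
New tax = $903,676.86 × 0.01885 = $17,034.308811
Reduction = $20,952.41967 − $17,034.308811 = $3,918.110859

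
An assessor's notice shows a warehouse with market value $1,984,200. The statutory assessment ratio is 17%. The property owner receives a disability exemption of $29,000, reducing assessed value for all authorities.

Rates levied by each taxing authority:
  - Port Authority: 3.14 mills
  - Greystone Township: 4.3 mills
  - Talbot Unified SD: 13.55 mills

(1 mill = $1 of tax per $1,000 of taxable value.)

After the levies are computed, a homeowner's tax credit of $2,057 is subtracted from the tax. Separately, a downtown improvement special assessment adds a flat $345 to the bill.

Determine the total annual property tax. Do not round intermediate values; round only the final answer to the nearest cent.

Assessed value = $1,984,200 × 0.17 = $337,314
Taxable value = $337,314 − $29,000 = $308,314
Port Authority: $308,314 × 0.00314 = $968.10596
Greystone Township: $308,314 × 0.0043 = $1,325.7502
Talbot Unified SD: $308,314 × 0.01355 = $4,177.6547
Levies subtotal = $6,471.51086
After credit = $6,471.51086 − $2,057 = $4,414.51086
Total = $4,414.51086 + $345 = $4,759.51086

$4,759.51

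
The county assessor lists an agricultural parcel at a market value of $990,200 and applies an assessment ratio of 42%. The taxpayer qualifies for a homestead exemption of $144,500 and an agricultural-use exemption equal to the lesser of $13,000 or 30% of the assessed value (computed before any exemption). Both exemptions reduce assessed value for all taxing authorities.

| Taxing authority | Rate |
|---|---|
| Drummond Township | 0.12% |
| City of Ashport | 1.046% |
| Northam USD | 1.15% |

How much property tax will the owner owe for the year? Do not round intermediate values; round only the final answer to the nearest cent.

Assessed value = $990,200 × 0.42 = $415,884
Agricultural-use exemption = min($13,000, 30% × $415,884) = min($13,000, $124,765.2) = $13,000 (dollar cap binds)
Taxable value = $415,884 − $144,500 − $13,000 = $258,384
Drummond Township: $258,384 × 0.0012 = $310.0608
City of Ashport: $258,384 × 0.01046 = $2,702.69664
Northam USD: $258,384 × 0.0115 = $2,971.416
Total = $5,984.17344

$5,984.17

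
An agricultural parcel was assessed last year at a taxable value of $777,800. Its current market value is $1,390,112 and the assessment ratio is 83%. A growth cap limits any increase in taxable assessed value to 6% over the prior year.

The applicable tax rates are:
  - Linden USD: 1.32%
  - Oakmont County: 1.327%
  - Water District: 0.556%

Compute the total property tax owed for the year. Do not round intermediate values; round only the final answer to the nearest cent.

Uncapped assessed value = $1,390,112 × 0.83 = $1,153,792.96
Cap limit = $777,800 × 1.06 = $824,468
Taxable assessed value = min($1,153,792.96, $824,468) = $824,468 (cap binds)
Linden USD: $824,468 × 0.0132 = $10,882.9776
Oakmont County: $824,468 × 0.01327 = $10,940.69036
Water District: $824,468 × 0.00556 = $4,584.04208
Total = $26,407.71004

$26,407.71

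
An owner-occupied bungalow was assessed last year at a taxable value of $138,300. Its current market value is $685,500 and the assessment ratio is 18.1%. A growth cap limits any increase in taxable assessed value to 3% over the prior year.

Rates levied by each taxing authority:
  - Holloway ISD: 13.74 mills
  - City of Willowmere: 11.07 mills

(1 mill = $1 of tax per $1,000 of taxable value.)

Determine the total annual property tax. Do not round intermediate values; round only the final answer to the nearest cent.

$3,078.31

Uncapped assessed value = $685,500 × 0.181 = $124,075.5
Cap limit = $138,300 × 1.03 = $142,449
Taxable assessed value = min($124,075.5, $142,449) = $124,075.5 (cap does not bind)
Holloway ISD: $124,075.5 × 0.01374 = $1,704.79737
City of Willowmere: $124,075.5 × 0.01107 = $1,373.515785
Total = $3,078.313155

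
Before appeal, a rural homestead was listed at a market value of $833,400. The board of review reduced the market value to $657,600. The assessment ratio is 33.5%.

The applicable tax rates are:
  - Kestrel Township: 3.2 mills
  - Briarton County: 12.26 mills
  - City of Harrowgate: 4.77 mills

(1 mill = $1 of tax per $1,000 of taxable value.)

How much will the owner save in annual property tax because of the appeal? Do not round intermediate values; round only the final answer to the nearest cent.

$1,191.41

Old assessed value = $833,400 × 0.335 = $279,189
New assessed value = $657,600 × 0.335 = $220,296
Combined rate = 0.0032 + 0.01226 + 0.00477 = 0.02023
Old tax = $279,189 × 0.02023 = $5,647.99347
New tax = $220,296 × 0.02023 = $4,456.58808
Reduction = $5,647.99347 − $4,456.58808 = $1,191.40539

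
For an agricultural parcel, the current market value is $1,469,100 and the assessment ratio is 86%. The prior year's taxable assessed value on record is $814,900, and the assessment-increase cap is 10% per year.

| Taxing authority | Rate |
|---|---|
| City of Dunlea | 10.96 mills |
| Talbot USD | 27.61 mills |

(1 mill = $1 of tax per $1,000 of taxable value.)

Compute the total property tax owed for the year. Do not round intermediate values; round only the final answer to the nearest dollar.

$34,574

Uncapped assessed value = $1,469,100 × 0.86 = $1,263,426
Cap limit = $814,900 × 1.1 = $896,390
Taxable assessed value = min($1,263,426, $896,390) = $896,390 (cap binds)
City of Dunlea: $896,390 × 0.01096 = $9,824.4344
Talbot USD: $896,390 × 0.02761 = $24,749.3279
Total = $34,573.7623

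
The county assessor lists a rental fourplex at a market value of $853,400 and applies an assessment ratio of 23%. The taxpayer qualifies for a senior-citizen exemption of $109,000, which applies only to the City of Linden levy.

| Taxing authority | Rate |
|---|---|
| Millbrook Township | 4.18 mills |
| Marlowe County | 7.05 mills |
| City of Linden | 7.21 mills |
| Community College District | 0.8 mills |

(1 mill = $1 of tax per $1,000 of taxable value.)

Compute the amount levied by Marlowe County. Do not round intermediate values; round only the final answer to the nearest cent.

$1,383.79

Assessed value = $853,400 × 0.23 = $196,282
Marlowe County taxable value = $196,282 (exemption does not apply)
Marlowe County levy = $196,282 × 0.00705 = $1,383.7881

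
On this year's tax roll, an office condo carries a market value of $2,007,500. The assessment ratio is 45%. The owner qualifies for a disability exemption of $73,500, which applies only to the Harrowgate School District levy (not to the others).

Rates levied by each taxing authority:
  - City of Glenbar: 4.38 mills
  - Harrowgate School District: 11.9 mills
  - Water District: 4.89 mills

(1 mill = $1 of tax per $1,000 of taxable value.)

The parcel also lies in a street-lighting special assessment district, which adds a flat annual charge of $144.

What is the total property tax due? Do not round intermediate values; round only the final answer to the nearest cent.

$18,393.80

Assessed value = $2,007,500 × 0.45 = $903,375
City of Glenbar: $903,375 × 0.00438 = $3,956.7825
Harrowgate School District: ($903,375 − $73,500) × 0.0119 = $829,875 × 0.0119 = $9,875.5125
Water District: $903,375 × 0.00489 = $4,417.50375
Levies subtotal = $18,249.79875
Total = $18,249.79875 + $144 = $18,393.79875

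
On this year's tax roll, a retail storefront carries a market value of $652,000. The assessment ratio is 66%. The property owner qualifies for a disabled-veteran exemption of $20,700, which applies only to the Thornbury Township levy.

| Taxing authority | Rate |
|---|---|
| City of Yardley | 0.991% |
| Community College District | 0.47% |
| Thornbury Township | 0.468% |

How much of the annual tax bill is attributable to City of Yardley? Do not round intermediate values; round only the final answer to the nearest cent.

Assessed value = $652,000 × 0.66 = $430,320
City of Yardley taxable value = $430,320 (exemption does not apply)
City of Yardley levy = $430,320 × 0.00991 = $4,264.4712

$4,264.47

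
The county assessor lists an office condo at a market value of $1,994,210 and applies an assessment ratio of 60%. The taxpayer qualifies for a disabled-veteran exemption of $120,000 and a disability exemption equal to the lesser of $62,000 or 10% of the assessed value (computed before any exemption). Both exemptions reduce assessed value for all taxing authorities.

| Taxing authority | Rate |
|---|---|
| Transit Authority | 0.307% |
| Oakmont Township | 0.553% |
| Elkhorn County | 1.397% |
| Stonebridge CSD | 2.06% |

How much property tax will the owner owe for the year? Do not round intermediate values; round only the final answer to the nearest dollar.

$43,797

Assessed value = $1,994,210 × 0.6 = $1,196,526
Disability exemption = min($62,000, 10% × $1,196,526) = min($62,000, $119,652.6) = $62,000 (dollar cap binds)
Taxable value = $1,196,526 − $120,000 − $62,000 = $1,014,526
Transit Authority: $1,014,526 × 0.00307 = $3,114.59482
Oakmont Township: $1,014,526 × 0.00553 = $5,610.32878
Elkhorn County: $1,014,526 × 0.01397 = $14,172.92822
Stonebridge CSD: $1,014,526 × 0.0206 = $20,899.2356
Total = $43,797.08742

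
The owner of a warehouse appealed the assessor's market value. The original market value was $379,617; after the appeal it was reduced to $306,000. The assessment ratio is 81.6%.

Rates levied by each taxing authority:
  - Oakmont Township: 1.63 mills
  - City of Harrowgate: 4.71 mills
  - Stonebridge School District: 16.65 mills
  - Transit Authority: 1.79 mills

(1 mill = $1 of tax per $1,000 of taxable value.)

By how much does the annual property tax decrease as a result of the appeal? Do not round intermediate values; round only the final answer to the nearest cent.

$1,488.57

Old assessed value = $379,617 × 0.816 = $309,767.472
New assessed value = $306,000 × 0.816 = $249,696
Combined rate = 0.00163 + 0.00471 + 0.01665 + 0.00179 = 0.02478
Old tax = $309,767.472 × 0.02478 = $7,676.03795616
New tax = $249,696 × 0.02478 = $6,187.46688
Reduction = $7,676.03795616 − $6,187.46688 = $1,488.57107616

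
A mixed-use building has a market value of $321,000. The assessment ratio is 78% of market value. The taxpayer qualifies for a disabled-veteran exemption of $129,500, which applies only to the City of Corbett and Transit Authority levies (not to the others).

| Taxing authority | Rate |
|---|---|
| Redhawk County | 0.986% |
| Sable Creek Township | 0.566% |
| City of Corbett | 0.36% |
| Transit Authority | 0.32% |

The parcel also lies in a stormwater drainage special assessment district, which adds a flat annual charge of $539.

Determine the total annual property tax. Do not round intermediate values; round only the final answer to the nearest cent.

Assessed value = $321,000 × 0.78 = $250,380
Redhawk County: $250,380 × 0.00986 = $2,468.7468
Sable Creek Township: $250,380 × 0.00566 = $1,417.1508
City of Corbett: ($250,380 − $129,500) × 0.0036 = $120,880 × 0.0036 = $435.168
Transit Authority: ($250,380 − $129,500) × 0.0032 = $120,880 × 0.0032 = $386.816
Levies subtotal = $4,707.8816
Total = $4,707.8816 + $539 = $5,246.8816

$5,246.88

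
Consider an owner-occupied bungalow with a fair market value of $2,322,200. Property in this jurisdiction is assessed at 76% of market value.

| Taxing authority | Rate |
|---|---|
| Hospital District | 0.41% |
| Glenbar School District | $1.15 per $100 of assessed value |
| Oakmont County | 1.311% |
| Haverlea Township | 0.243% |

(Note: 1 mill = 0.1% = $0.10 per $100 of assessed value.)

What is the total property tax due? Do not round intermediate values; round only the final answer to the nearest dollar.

$54,958

Assessed value = $2,322,200 × 0.76 = $1,764,872
Hospital District: $1,764,872 × 0.0041 = $7,235.9752
Glenbar School District: $1,764,872 × 0.0115 = $20,296.028
Oakmont County: $1,764,872 × 0.01311 = $23,137.47192
Haverlea Township: $1,764,872 × 0.00243 = $4,288.63896
Total = $54,958.11408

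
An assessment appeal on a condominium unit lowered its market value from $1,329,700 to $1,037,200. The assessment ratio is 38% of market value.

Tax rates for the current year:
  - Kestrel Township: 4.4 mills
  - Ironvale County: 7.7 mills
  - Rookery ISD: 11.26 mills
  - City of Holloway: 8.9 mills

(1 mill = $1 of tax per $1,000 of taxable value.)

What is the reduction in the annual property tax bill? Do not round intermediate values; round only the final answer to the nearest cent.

$3,585.70

Old assessed value = $1,329,700 × 0.38 = $505,286
New assessed value = $1,037,200 × 0.38 = $394,136
Combined rate = 0.0044 + 0.0077 + 0.01126 + 0.0089 = 0.03226
Old tax = $505,286 × 0.03226 = $16,300.52636
New tax = $394,136 × 0.03226 = $12,714.82736
Reduction = $16,300.52636 − $12,714.82736 = $3,585.699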